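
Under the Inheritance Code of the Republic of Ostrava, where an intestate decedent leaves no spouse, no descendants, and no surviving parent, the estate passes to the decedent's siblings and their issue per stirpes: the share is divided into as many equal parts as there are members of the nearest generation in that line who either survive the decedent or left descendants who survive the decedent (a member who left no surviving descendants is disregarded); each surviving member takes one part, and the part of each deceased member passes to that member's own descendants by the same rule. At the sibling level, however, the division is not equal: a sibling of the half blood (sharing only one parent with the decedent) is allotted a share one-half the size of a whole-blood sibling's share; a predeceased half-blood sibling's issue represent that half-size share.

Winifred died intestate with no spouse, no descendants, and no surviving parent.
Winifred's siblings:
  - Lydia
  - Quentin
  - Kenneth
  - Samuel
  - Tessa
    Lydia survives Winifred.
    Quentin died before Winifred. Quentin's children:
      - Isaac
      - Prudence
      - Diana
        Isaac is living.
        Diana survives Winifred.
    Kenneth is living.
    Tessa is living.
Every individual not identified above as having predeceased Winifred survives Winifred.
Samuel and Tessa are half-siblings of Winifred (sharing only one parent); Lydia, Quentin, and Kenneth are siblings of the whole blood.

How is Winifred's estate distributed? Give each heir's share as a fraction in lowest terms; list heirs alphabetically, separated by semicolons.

Diana 1/12; Isaac 1/12; Kenneth 1/4; Lydia 1/4; Prudence 1/12; Samuel 1/8; Tessa 1/8

No spouse, descendants, or parent survives, so the estate passes to Winifred's siblings per stirpes.
Half-blood siblings count for one-half the weight of whole-blood siblings at the initial division.
Dividing 1 in proportion to weights (total weight 4): Lydia (weight 1) → 1/4; Quentin (weight 1) → 1/4; Kenneth (weight 1) → 1/4; Samuel (weight 1/2) → 1/8; Tessa (weight 1/2) → 1/8.
Lydia is living and takes 1/4.
Quentin predeceased; the 1/4 allotted to Quentin's branch passes to Quentin's issue by representation.
The 1/4 is divided into 3 equal shares of 1/12 among Isaac, Prudence, Diana.
Isaac is living and takes 1/12.
Prudence is living and takes 1/12.
Diana is living and takes 1/12.
Kenneth is living and takes 1/4.
Samuel is living and takes 1/8.
Tessa is living and takes 1/8.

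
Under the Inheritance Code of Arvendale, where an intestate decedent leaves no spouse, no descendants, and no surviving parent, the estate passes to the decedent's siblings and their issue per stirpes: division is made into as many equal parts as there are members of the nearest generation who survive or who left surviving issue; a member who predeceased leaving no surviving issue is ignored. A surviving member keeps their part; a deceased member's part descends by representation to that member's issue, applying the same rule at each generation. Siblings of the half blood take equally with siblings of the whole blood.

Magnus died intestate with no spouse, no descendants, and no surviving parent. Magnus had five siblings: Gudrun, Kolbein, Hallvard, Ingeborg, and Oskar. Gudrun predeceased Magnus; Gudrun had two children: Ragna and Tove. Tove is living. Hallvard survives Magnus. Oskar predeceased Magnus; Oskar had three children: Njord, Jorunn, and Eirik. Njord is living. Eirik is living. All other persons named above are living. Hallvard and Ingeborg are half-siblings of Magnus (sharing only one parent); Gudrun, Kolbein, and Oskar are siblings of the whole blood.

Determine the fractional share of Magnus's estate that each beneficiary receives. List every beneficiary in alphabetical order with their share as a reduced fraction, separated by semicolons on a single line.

No spouse, descendants, or parent survives, so the estate passes to Magnus's siblings per stirpes.
Half-blood and whole-blood siblings take equally under the stated rule.
The estate is divided into 5 equal shares of 1/5 among Gudrun, Kolbein, Hallvard, Ingeborg, Oskar.
Gudrun predeceased; the 1/5 allotted to Gudrun's branch passes to Gudrun's issue by representation.
The 1/5 is divided into 2 equal shares of 1/10 among Ragna, Tove.
Ragna is living and takes 1/10.
Tove is living and takes 1/10.
Kolbein is living and takes 1/5.
Hallvard is living and takes 1/5.
Ingeborg is living and takes 1/5.
Oskar predeceased; the 1/5 allotted to Oskar's branch passes to Oskar's issue by representation.
The 1/5 is divided into 3 equal shares of 1/15 among Njord, Jorunn, Eirik.
Njord is living and takes 1/15.
Jorunn is living and takes 1/15.
Eirik is living and takes 1/15.

Eirik 1/15; Hallvard 1/5; Ingeborg 1/5; Jorunn 1/15; Kolbein 1/5; Njord 1/15; Ragna 1/10; Tove 1/10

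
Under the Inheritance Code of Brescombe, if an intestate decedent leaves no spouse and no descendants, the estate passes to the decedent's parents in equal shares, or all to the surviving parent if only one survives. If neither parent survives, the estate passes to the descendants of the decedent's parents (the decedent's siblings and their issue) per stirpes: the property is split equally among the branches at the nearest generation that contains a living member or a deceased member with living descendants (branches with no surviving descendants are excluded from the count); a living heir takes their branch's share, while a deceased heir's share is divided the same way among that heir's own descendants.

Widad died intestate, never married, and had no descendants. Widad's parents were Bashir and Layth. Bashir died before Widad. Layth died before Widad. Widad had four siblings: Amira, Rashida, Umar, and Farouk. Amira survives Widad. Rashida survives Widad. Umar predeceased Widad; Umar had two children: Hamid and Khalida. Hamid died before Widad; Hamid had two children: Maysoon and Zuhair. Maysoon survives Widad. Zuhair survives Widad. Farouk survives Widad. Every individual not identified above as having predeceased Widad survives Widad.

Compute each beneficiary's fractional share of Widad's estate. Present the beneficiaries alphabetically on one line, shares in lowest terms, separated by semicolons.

Neither parent survives and there are no descendants, so the estate passes to Widad's siblings and their issue per stirpes.
The estate is divided into 4 equal shares of 1/4 among Amira, Rashida, Umar, Farouk.
Amira is living and takes 1/4.
Rashida is living and takes 1/4.
Umar predeceased; the 1/4 allotted to Umar's branch passes to Umar's issue by representation.
The 1/4 is divided into 2 equal shares of 1/8 among Hamid, Khalida.
Hamid predeceased; the 1/8 allotted to Hamid's branch passes to Hamid's issue by representation.
The 1/8 is divided into 2 equal shares of 1/16 among Maysoon, Zuhair.
Maysoon is living and takes 1/16.
Zuhair is living and takes 1/16.
Khalida is living and takes 1/8.
Farouk is living and takes 1/4.

Amira 1/4; Farouk 1/4; Khalida 1/8; Maysoon 1/16; Rashida 1/4; Zuhair 1/16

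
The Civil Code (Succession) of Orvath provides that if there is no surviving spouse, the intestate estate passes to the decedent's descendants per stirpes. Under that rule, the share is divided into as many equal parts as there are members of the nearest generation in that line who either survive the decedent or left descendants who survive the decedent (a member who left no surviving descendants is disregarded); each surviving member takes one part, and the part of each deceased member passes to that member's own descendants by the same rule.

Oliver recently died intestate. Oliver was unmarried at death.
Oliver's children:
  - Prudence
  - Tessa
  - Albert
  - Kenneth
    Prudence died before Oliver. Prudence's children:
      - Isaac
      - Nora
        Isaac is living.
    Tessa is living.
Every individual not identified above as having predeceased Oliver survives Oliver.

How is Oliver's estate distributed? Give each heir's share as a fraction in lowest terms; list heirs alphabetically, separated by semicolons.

Albert 1/4; Isaac 1/8; Kenneth 1/4; Nora 1/8; Tessa 1/4

There is no surviving spouse, so the entire estate passes to Oliver's descendants per stirpes.
The estate is divided into 4 equal shares of 1/4 among Prudence, Tessa, Albert, Kenneth.
Prudence predeceased; the 1/4 allotted to Prudence's branch passes to Prudence's issue by representation.
The 1/4 is divided into 2 equal shares of 1/8 among Isaac, Nora.
Isaac is living and takes 1/8.
Nora is living and takes 1/8.
Tessa is living and takes 1/4.
Albert is living and takes 1/4.
Kenneth is living and takes 1/4.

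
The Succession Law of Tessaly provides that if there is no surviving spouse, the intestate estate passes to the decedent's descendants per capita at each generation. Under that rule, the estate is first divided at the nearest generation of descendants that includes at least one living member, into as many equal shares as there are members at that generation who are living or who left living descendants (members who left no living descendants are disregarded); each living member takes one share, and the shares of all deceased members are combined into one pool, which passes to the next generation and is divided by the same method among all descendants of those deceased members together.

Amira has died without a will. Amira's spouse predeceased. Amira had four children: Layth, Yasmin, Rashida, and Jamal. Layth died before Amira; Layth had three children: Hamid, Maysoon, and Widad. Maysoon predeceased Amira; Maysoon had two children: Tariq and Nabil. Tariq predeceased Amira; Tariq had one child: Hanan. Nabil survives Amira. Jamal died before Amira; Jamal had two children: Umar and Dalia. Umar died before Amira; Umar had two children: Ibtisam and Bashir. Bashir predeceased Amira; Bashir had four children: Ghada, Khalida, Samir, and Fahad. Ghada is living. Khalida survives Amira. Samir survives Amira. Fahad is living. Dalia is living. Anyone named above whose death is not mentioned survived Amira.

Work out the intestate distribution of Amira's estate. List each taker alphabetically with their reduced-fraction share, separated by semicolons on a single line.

There is no surviving spouse, so the entire estate passes to Amira's descendants per capita at each generation.
At generation 1 (Layth, Yasmin, Rashida, Jamal) there are 4 shares of (1)/4 = 1/4 each.
Living: Yasmin and Rashida — each takes 1/4.
Deceased: Layth and Jamal. Their combined 1/2 is pooled and carried to generation 2.
At generation 2 (Hamid, Maysoon, Widad, Umar, Dalia) there are 5 shares of (1/2)/5 = 1/10 each.
Living: Hamid, Widad, and Dalia — each takes 1/10.
Deceased: Maysoon and Umar. Their combined 1/5 is pooled and carried to generation 3.
At generation 3 (Tariq, Nabil, Ibtisam, Bashir) there are 4 shares of (1/5)/4 = 1/20 each.
Living: Nabil and Ibtisam — each takes 1/20.
Deceased: Tariq and Bashir. Their combined 1/10 is pooled and carried to generation 4.
At generation 4 (Hanan, Ghada, Khalida, Samir, Fahad) there are 5 shares of (1/10)/5 = 1/50 each.
Living: Hanan, Ghada, Khalida, Samir, and Fahad — each takes 1/50.

Dalia 1/10; Fahad 1/50; Ghada 1/50; Hamid 1/10; Hanan 1/50; Ibtisam 1/20; Khalida 1/50; Nabil 1/20; Rashida 1/4; Samir 1/50; Widad 1/10; Yasmin 1/4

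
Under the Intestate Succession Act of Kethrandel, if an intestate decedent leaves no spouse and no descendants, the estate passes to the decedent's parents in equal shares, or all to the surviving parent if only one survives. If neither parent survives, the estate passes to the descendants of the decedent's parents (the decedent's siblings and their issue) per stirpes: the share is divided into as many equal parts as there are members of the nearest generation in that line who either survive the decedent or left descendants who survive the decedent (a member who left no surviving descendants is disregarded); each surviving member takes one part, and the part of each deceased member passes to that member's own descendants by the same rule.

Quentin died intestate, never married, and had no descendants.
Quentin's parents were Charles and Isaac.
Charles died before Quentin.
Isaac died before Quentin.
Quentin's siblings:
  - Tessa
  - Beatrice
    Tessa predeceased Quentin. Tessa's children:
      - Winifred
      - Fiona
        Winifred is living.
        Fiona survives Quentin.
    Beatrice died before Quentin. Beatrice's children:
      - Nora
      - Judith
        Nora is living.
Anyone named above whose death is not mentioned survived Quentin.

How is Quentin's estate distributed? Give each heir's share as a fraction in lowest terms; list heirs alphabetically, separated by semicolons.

Fiona 1/4; Judith 1/4; Nora 1/4; Winifred 1/4

Neither parent survives and there are no descendants, so the estate passes to Quentin's siblings and their issue per stirpes.
The estate is divided into 2 equal shares of 1/2 among Tessa, Beatrice.
Tessa predeceased; the 1/2 allotted to Tessa's branch passes to Tessa's issue by representation.
The 1/2 is divided into 2 equal shares of 1/4 among Winifred, Fiona.
Winifred is living and takes 1/4.
Fiona is living and takes 1/4.
Beatrice predeceased; the 1/2 allotted to Beatrice's branch passes to Beatrice's issue by representation.
The 1/2 is divided into 2 equal shares of 1/4 among Nora, Judith.
Nora is living and takes 1/4.
Judith is living and takes 1/4.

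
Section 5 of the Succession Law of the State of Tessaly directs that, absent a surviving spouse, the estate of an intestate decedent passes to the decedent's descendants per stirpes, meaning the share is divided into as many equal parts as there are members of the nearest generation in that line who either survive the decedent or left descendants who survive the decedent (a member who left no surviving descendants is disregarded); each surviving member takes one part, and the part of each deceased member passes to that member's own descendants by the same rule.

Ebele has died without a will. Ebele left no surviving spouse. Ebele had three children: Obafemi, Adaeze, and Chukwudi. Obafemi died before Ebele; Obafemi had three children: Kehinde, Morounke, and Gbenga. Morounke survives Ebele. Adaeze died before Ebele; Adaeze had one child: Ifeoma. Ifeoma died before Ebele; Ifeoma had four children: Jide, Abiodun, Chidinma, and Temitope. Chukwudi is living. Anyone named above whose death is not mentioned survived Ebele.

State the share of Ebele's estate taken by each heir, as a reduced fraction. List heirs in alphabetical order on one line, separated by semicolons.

There is no surviving spouse, so the entire estate passes to Ebele's descendants per stirpes.
The estate is divided into 3 equal shares of 1/3 among Obafemi, Adaeze, Chukwudi.
Obafemi predeceased; the 1/3 allotted to Obafemi's branch passes to Obafemi's issue by representation.
The 1/3 is divided into 3 equal shares of 1/9 among Kehinde, Morounke, Gbenga.
Kehinde is living and takes 1/9.
Morounke is living and takes 1/9.
Gbenga is living and takes 1/9.
Adaeze predeceased; the 1/3 allotted to Adaeze's branch passes to Adaeze's issue by representation.
Ifeoma's line is the sole branch at this level, so the full 1/3 passes to Ifeoma's issue by representation.
The 1/3 is divided into 4 equal shares of 1/12 among Jide, Abiodun, Chidinma, Temitope.
Jide is living and takes 1/12.
Abiodun is living and takes 1/12.
Chidinma is living and takes 1/12.
Temitope is living and takes 1/12.
Chukwudi is living and takes 1/3.

Abiodun 1/12; Chidinma 1/12; Chukwudi 1/3; Gbenga 1/9; Jide 1/12; Kehinde 1/9; Morounke 1/9; Temitope 1/12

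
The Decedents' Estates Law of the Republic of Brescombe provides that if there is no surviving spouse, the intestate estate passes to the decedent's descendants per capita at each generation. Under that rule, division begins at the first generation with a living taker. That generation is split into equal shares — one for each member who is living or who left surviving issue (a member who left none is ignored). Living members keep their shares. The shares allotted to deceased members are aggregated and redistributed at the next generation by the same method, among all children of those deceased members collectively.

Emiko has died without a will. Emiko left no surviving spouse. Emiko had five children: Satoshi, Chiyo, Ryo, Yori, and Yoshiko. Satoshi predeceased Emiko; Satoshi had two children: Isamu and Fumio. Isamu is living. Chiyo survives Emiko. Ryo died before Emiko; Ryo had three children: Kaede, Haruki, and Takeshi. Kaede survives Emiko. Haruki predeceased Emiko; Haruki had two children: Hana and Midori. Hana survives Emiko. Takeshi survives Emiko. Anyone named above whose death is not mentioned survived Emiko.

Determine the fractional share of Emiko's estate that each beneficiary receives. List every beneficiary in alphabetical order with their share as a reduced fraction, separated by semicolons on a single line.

Chiyo 1/5; Fumio 2/25; Hana 1/25; Isamu 2/25; Kaede 2/25; Midori 1/25; Takeshi 2/25; Yori 1/5; Yoshiko 1/5

There is no surviving spouse, so the entire estate passes to Emiko's descendants per capita at each generation.
At generation 1 (Satoshi, Chiyo, Ryo, Yori, Yoshiko) there are 5 shares of (1)/5 = 1/5 each.
Living: Chiyo, Yori, and Yoshiko — each takes 1/5.
Deceased: Satoshi and Ryo. Their combined 2/5 is pooled and carried to generation 2.
At generation 2 (Isamu, Fumio, Kaede, Haruki, Takeshi) there are 5 shares of (2/5)/5 = 2/25 each.
Living: Isamu, Fumio, Kaede, and Takeshi — each takes 2/25.
Deceased: Haruki. That 2/25 share is carried to generation 3.
At generation 3 (Hana, Midori) there are 2 shares of (2/25)/2 = 1/25 each.
Living: Hana and Midori — each takes 1/25.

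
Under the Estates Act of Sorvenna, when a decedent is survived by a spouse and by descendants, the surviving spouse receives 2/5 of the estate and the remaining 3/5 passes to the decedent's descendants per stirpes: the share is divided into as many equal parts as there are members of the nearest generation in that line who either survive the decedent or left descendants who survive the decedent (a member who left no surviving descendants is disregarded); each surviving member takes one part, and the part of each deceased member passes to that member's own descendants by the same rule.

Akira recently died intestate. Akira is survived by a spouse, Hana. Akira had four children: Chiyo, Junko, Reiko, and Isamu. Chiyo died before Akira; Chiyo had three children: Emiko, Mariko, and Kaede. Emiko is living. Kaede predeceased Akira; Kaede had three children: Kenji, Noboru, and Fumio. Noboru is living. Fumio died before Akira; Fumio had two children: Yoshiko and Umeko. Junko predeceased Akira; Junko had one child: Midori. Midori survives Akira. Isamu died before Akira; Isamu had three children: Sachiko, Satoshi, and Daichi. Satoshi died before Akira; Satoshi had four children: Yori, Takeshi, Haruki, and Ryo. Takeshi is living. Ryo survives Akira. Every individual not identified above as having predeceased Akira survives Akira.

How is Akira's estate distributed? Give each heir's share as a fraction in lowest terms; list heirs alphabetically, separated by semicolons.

Hana, as surviving spouse, takes 2/5.
The remaining 3/5 passes to Akira's descendants per stirpes.
The 3/5 is divided into 4 equal shares of 3/20 among Chiyo, Junko, Reiko, Isamu.
Chiyo predeceased; the 3/20 allotted to Chiyo's branch passes to Chiyo's issue by representation.
The 3/20 is divided into 3 equal shares of 1/20 among Emiko, Mariko, Kaede.
Emiko is living and takes 1/20.
Mariko is living and takes 1/20.
Kaede predeceased; the 1/20 allotted to Kaede's branch passes to Kaede's issue by representation.
The 1/20 is divided into 3 equal shares of 1/60 among Kenji, Noboru, Fumio.
Kenji is living and takes 1/60.
Noboru is living and takes 1/60.
Fumio predeceased; the 1/60 allotted to Fumio's branch passes to Fumio's issue by representation.
The 1/60 is divided into 2 equal shares of 1/120 among Yoshiko, Umeko.
Yoshiko is living and takes 1/120.
Umeko is living and takes 1/120.
Junko predeceased; the 3/20 allotted to Junko's branch passes to Junko's issue by representation.
Midori is the sole taker at this level and receives the full 3/20.
Reiko is living and takes 3/20.
Isamu predeceased; the 3/20 allotted to Isamu's branch passes to Isamu's issue by representation.
The 3/20 is divided into 3 equal shares of 1/20 among Sachiko, Satoshi, Daichi.
Sachiko is living and takes 1/20.
Satoshi predeceased; the 1/20 allotted to Satoshi's branch passes to Satoshi's issue by representation.
The 1/20 is divided into 4 equal shares of 1/80 among Yori, Takeshi, Haruki, Ryo.
Yori is living and takes 1/80.
Takeshi is living and takes 1/80.
Haruki is living and takes 1/80.
Ryo is living and takes 1/80.
Daichi is living and takes 1/20.

Daichi 1/20; Emiko 1/20; Hana 2/5; Haruki 1/80; Kenji 1/60; Mariko 1/20; Midori 3/20; Noboru 1/60; Reiko 3/20; Ryo 1/80; Sachiko 1/20; Takeshi 1/80; Umeko 1/120; Yori 1/80; Yoshiko 1/120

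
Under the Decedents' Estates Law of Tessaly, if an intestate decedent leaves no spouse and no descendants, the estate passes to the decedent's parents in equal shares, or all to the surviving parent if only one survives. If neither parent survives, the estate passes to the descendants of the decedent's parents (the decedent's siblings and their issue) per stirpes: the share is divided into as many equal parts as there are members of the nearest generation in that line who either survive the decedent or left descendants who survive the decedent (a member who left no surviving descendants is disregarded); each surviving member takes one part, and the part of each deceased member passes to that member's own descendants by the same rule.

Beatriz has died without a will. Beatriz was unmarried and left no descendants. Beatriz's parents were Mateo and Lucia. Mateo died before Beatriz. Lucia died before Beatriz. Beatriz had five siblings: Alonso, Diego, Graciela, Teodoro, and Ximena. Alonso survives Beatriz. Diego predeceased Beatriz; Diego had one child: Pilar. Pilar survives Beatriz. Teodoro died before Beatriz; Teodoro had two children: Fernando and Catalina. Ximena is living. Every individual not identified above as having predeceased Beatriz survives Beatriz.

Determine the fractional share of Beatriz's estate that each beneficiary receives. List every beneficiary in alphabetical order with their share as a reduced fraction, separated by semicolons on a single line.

Alonso 1/5; Catalina 1/10; Fernando 1/10; Graciela 1/5; Pilar 1/5; Ximena 1/5

Neither parent survives and there are no descendants, so the estate passes to Beatriz's siblings and their issue per stirpes.
The estate is divided into 5 equal shares of 1/5 among Alonso, Diego, Graciela, Teodoro, Ximena.
Alonso is living and takes 1/5.
Diego predeceased; the 1/5 allotted to Diego's branch passes to Diego's issue by representation.
Pilar is the sole taker at this level and receives the full 1/5.
Graciela is living and takes 1/5.
Teodoro predeceased; the 1/5 allotted to Teodoro's branch passes to Teodoro's issue by representation.
The 1/5 is divided into 2 equal shares of 1/10 among Fernando, Catalina.
Fernando is living and takes 1/10.
Catalina is living and takes 1/10.
Ximena is living and takes 1/5.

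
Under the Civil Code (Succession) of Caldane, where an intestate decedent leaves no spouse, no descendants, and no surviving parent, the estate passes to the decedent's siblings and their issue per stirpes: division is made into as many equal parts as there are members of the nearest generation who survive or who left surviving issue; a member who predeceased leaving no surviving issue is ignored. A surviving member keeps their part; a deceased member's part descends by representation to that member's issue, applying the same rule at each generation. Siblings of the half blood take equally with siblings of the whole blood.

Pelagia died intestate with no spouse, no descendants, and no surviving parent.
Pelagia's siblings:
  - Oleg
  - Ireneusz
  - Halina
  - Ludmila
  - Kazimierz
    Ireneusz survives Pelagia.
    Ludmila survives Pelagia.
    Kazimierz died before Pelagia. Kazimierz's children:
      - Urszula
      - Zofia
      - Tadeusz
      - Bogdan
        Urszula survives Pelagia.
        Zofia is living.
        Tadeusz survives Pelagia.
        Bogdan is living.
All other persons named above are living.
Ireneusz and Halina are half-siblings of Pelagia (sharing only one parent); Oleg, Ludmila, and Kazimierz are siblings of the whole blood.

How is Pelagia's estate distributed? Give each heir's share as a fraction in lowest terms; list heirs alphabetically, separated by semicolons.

No spouse, descendants, or parent survives, so the estate passes to Pelagia's siblings per stirpes.
Half-blood and whole-blood siblings take equally under the stated rule.
The estate is divided into 5 equal shares of 1/5 among Oleg, Ireneusz, Halina, Ludmila, Kazimierz.
Oleg is living and takes 1/5.
Ireneusz is living and takes 1/5.
Halina is living and takes 1/5.
Ludmila is living and takes 1/5.
Kazimierz predeceased; the 1/5 allotted to Kazimierz's branch passes to Kazimierz's issue by representation.
The 1/5 is divided into 4 equal shares of 1/20 among Urszula, Zofia, Tadeusz, Bogdan.
Urszula is living and takes 1/20.
Zofia is living and takes 1/20.
Tadeusz is living and takes 1/20.
Bogdan is living and takes 1/20.

Bogdan 1/20; Halina 1/5; Ireneusz 1/5; Ludmila 1/5; Oleg 1/5; Tadeusz 1/20; Urszula 1/20; Zofia 1/20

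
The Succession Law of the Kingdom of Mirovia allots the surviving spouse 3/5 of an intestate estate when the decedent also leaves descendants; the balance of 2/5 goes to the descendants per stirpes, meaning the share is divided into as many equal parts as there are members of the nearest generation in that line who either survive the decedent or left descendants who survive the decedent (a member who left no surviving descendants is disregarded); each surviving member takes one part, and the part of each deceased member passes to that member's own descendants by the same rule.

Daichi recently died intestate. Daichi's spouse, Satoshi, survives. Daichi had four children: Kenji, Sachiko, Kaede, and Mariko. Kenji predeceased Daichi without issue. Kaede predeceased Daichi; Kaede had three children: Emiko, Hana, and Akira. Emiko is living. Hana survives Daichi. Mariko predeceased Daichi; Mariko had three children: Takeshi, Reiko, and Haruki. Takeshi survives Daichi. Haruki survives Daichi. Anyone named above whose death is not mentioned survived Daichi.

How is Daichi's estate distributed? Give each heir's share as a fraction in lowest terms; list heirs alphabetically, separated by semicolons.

Satoshi, as surviving spouse, takes 3/5.
The remaining 2/5 passes to Daichi's descendants per stirpes.
Kenji left no surviving issue, so that branch lapses and is disregarded.
The 2/5 is divided into 3 equal shares of 2/15 among Sachiko, Kaede, Mariko.
Sachiko is living and takes 2/15.
Kaede predeceased; the 2/15 allotted to Kaede's branch passes to Kaede's issue by representation.
The 2/15 is divided into 3 equal shares of 2/45 among Emiko, Hana, Akira.
Emiko is living and takes 2/45.
Hana is living and takes 2/45.
Akira is living and takes 2/45.
Mariko predeceased; the 2/15 allotted to Mariko's branch passes to Mariko's issue by representation.
The 2/15 is divided into 3 equal shares of 2/45 among Takeshi, Reiko, Haruki.
Takeshi is living and takes 2/45.
Reiko is living and takes 2/45.
Haruki is living and takes 2/45.

Akira 2/45; Emiko 2/45; Hana 2/45; Haruki 2/45; Reiko 2/45; Sachiko 2/15; Satoshi 3/5; Takeshi 2/45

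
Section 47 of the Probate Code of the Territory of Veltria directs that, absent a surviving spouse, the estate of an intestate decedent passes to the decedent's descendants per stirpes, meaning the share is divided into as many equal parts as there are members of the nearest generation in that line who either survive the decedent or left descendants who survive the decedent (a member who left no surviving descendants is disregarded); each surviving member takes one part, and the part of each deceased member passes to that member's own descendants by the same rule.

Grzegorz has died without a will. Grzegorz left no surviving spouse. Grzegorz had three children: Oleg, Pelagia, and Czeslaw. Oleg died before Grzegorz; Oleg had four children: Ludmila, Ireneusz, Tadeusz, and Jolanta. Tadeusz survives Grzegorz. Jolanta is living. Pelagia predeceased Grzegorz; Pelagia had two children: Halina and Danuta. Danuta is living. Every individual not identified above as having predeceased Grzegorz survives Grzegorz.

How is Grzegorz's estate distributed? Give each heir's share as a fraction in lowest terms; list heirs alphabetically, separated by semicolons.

There is no surviving spouse, so the entire estate passes to Grzegorz's descendants per stirpes.
The estate is divided into 3 equal shares of 1/3 among Oleg, Pelagia, Czeslaw.
Oleg predeceased; the 1/3 allotted to Oleg's branch passes to Oleg's issue by representation.
The 1/3 is divided into 4 equal shares of 1/12 among Ludmila, Ireneusz, Tadeusz, Jolanta.
Ludmila is living and takes 1/12.
Ireneusz is living and takes 1/12.
Tadeusz is living and takes 1/12.
Jolanta is living and takes 1/12.
Pelagia predeceased; the 1/3 allotted to Pelagia's branch passes to Pelagia's issue by representation.
The 1/3 is divided into 2 equal shares of 1/6 among Halina, Danuta.
Halina is living and takes 1/6.
Danuta is living and takes 1/6.
Czeslaw is living and takes 1/3.

Czeslaw 1/3; Danuta 1/6; Halina 1/6; Ireneusz 1/12; Jolanta 1/12; Ludmila 1/12; Tadeusz 1/12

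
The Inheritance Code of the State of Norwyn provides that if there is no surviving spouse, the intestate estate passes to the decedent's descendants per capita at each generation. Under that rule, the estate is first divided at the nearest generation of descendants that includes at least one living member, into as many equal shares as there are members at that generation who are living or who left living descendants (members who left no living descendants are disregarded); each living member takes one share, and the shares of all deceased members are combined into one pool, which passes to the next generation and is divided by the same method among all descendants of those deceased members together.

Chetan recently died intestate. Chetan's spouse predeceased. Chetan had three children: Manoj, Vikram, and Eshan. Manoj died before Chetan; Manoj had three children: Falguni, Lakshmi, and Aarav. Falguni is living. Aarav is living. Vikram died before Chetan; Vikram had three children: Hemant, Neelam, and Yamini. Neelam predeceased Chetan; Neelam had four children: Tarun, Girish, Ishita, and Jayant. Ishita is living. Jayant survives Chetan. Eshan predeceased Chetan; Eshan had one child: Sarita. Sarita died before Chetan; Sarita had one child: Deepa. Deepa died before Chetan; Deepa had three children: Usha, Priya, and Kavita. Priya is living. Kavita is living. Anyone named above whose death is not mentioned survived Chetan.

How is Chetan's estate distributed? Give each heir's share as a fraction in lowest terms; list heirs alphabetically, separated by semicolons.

Aarav 1/7; Falguni 1/7; Girish 2/35; Hemant 1/7; Ishita 2/35; Jayant 2/35; Kavita 2/105; Lakshmi 1/7; Priya 2/105; Tarun 2/35; Usha 2/105; Yamini 1/7

There is no surviving spouse, so the entire estate passes to Chetan's descendants per capita at each generation.
No one at generation 1 (Manoj, Vikram, Eshan) is living; moving to the next generation.
At generation 2 (Falguni, Lakshmi, Aarav, Hemant, Neelam, Yamini, Sarita) there are 7 shares of (1)/7 = 1/7 each.
Living: Falguni, Lakshmi, Aarav, Hemant, and Yamini — each takes 1/7.
Deceased: Neelam and Sarita. Their combined 2/7 is pooled and carried to generation 3.
At generation 3 (Tarun, Girish, Ishita, Jayant, Deepa) there are 5 shares of (2/7)/5 = 2/35 each.
Living: Tarun, Girish, Ishita, and Jayant — each takes 2/35.
Deceased: Deepa. That 2/35 share is carried to generation 4.
At generation 4 (Usha, Priya, Kavita) there are 3 shares of (2/35)/3 = 2/105 each.
Living: Usha, Priya, and Kavita — each takes 2/105.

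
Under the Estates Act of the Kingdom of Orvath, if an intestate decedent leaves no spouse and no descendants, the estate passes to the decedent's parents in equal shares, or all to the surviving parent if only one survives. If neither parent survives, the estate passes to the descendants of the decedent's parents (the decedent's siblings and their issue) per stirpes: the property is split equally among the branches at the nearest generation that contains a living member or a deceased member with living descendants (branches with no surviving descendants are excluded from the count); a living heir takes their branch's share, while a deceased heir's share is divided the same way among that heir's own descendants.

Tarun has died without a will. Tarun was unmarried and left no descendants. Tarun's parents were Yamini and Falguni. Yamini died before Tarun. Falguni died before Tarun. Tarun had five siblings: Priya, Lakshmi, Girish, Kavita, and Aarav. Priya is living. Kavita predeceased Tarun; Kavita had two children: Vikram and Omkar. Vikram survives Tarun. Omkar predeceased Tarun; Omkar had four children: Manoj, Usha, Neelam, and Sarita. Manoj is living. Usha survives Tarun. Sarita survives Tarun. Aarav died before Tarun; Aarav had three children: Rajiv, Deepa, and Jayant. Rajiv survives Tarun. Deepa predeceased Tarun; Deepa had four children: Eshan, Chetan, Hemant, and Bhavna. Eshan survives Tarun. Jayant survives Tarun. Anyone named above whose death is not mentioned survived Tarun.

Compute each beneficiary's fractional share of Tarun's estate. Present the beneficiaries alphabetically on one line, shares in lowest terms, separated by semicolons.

Bhavna 1/60; Chetan 1/60; Eshan 1/60; Girish 1/5; Hemant 1/60; Jayant 1/15; Lakshmi 1/5; Manoj 1/40; Neelam 1/40; Priya 1/5; Rajiv 1/15; Sarita 1/40; Usha 1/40; Vikram 1/10

Neither parent survives and there are no descendants, so the estate passes to Tarun's siblings and their issue per stirpes.
The estate is divided into 5 equal shares of 1/5 among Priya, Lakshmi, Girish, Kavita, Aarav.
Priya is living and takes 1/5.
Lakshmi is living and takes 1/5.
Girish is living and takes 1/5.
Kavita predeceased; the 1/5 allotted to Kavita's branch passes to Kavita's issue by representation.
The 1/5 is divided into 2 equal shares of 1/10 among Vikram, Omkar.
Vikram is living and takes 1/10.
Omkar predeceased; the 1/10 allotted to Omkar's branch passes to Omkar's issue by representation.
The 1/10 is divided into 4 equal shares of 1/40 among Manoj, Usha, Neelam, Sarita.
Manoj is living and takes 1/40.
Usha is living and takes 1/40.
Neelam is living and takes 1/40.
Sarita is living and takes 1/40.
Aarav predeceased; the 1/5 allotted to Aarav's branch passes to Aarav's issue by representation.
The 1/5 is divided into 3 equal shares of 1/15 among Rajiv, Deepa, Jayant.
Rajiv is living and takes 1/15.
Deepa predeceased; the 1/15 allotted to Deepa's branch passes to Deepa's issue by representation.
The 1/15 is divided into 4 equal shares of 1/60 among Eshan, Chetan, Hemant, Bhavna.
Eshan is living and takes 1/60.
Chetan is living and takes 1/60.
Hemant is living and takes 1/60.
Bhavna is living and takes 1/60.
Jayant is living and takes 1/15.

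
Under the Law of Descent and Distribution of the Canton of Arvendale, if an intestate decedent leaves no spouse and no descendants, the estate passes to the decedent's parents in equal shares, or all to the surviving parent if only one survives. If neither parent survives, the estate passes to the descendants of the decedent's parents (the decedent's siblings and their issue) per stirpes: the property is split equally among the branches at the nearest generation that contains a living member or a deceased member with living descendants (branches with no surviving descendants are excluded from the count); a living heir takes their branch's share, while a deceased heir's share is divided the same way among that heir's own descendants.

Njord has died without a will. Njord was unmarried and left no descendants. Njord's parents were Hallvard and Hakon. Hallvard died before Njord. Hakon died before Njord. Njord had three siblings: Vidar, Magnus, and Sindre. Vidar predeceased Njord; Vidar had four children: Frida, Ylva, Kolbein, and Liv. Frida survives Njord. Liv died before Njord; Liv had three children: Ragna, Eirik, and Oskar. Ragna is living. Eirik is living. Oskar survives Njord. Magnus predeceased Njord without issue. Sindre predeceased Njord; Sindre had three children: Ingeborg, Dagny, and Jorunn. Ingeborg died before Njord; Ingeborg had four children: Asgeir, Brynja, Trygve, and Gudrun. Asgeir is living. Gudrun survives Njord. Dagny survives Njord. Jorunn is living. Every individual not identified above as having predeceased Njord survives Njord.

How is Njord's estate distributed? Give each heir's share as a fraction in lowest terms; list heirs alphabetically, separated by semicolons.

Neither parent survives and there are no descendants, so the estate passes to Njord's siblings and their issue per stirpes.
Magnus left no surviving issue, so that branch lapses and is disregarded.
The estate is divided into 2 equal shares of 1/2 among Vidar, Sindre.
Vidar predeceased; the 1/2 allotted to Vidar's branch passes to Vidar's issue by representation.
The 1/2 is divided into 4 equal shares of 1/8 among Frida, Ylva, Kolbein, Liv.
Frida is living and takes 1/8.
Ylva is living and takes 1/8.
Kolbein is living and takes 1/8.
Liv predeceased; the 1/8 allotted to Liv's branch passes to Liv's issue by representation.
The 1/8 is divided into 3 equal shares of 1/24 among Ragna, Eirik, Oskar.
Ragna is living and takes 1/24.
Eirik is living and takes 1/24.
Oskar is living and takes 1/24.
Sindre predeceased; the 1/2 allotted to Sindre's branch passes to Sindre's issue by representation.
The 1/2 is divided into 3 equal shares of 1/6 among Ingeborg, Dagny, Jorunn.
Ingeborg predeceased; the 1/6 allotted to Ingeborg's branch passes to Ingeborg's issue by representation.
The 1/6 is divided into 4 equal shares of 1/24 among Asgeir, Brynja, Trygve, Gudrun.
Asgeir is living and takes 1/24.
Brynja is living and takes 1/24.
Trygve is living and takes 1/24.
Gudrun is living and takes 1/24.
Dagny is living and takes 1/6.
Jorunn is living and takes 1/6.

Asgeir 1/24; Brynja 1/24; Dagny 1/6; Eirik 1/24; Frida 1/8; Gudrun 1/24; Jorunn 1/6; Kolbein 1/8; Oskar 1/24; Ragna 1/24; Trygve 1/24; Ylva 1/8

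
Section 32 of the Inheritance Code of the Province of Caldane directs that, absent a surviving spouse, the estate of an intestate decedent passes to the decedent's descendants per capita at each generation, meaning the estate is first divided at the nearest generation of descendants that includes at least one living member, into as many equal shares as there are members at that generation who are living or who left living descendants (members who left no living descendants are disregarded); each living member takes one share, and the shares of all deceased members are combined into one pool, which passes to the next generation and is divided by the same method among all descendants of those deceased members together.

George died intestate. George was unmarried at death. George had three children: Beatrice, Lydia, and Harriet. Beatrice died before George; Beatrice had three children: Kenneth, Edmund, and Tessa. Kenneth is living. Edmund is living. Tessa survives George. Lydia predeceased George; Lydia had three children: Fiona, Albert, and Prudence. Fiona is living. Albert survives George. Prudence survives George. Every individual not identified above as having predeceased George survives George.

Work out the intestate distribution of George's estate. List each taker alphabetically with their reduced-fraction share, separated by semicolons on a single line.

There is no surviving spouse, so the entire estate passes to George's descendants per capita at each generation.
At generation 1 (Beatrice, Lydia, Harriet) there are 3 shares of (1)/3 = 1/3 each.
Living: Harriet — each takes 1/3.
Deceased: Beatrice and Lydia. Their combined 2/3 is pooled and carried to generation 2.
At generation 2 (Kenneth, Edmund, Tessa, Fiona, Albert, Prudence) there are 6 shares of (2/3)/6 = 1/9 each.
Living: Kenneth, Edmund, Tessa, Fiona, Albert, and Prudence — each takes 1/9.

Albert 1/9; Edmund 1/9; Fiona 1/9; Harriet 1/3; Kenneth 1/9; Prudence 1/9; Tessa 1/9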